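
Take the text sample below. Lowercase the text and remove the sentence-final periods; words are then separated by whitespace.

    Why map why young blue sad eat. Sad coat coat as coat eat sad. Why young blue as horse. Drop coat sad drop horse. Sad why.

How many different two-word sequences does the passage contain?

26 tokens → 25 bigram windows in total.
Repeated bigrams (each contributes count−1 duplicates):
  eat sad: 2
  sad why: 2
  why young: 2
  young blue: 2
4 duplicate windows → 25 − 4 = 21 distinct.

21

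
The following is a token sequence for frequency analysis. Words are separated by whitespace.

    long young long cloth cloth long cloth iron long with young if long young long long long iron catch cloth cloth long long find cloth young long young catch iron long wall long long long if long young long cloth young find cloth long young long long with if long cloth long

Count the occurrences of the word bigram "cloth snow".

Scanning the 51 overlapping bigram windows for "cloth snow":
  (none found)

0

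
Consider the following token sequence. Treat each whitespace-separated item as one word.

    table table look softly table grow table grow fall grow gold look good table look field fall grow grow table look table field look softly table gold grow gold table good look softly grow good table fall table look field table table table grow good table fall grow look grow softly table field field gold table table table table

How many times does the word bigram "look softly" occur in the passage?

Scanning the 58 overlapping bigram windows for "look softly":
  position 3–4: look softly
  position 24–25: look softly
  position 32–33: look softly

3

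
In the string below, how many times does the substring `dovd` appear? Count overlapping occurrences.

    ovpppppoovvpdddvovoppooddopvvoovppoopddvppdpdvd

0

Sliding a length-4 window over the 47 characters (44 positions):
  (no match at any position)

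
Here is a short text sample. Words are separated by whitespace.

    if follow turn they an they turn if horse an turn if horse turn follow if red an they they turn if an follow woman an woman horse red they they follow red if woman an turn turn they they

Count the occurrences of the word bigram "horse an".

1

Scanning the 39 overlapping bigram windows for "horse an":
  position 9–10: horse an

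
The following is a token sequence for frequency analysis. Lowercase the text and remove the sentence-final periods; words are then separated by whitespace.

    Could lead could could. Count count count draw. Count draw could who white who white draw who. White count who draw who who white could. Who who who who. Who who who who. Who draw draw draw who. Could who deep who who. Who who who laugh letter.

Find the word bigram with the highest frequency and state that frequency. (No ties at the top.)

"who who", 13 times

Bigram frequencies (highest first):
  who who: 13
  who white: 4
  could who: 3
  draw who: 3
  count count: 2
  count draw: 2
  … (18 more, each ≤ 2)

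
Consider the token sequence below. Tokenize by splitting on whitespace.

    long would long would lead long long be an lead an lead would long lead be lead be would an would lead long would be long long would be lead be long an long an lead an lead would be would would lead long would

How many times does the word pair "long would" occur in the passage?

Scanning the 44 overlapping bigram windows for "long would":
  position 1–2: long would
  position 3–4: long would
  position 23–24: long would
  position 27–28: long would
  position 44–45: long would

5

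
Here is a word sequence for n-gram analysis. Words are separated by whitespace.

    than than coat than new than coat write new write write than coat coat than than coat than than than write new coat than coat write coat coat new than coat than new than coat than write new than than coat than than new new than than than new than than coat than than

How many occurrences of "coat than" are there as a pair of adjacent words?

8

Scanning the 53 overlapping bigram windows for "coat than":
  position 3–4: coat than
  position 14–15: coat than
  position 17–18: coat than
  position 23–24: coat than
  position 31–32: coat than
  position 35–36: coat than
  position 41–42: coat than
  position 52–53: coat than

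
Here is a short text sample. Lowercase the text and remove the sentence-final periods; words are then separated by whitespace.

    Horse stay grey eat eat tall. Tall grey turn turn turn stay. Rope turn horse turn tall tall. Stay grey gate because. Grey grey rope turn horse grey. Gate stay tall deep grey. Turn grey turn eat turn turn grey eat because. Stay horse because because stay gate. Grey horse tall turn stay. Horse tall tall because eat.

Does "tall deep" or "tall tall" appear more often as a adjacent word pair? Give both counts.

"tall deep": 1 occurrence
"tall tall": 3 occurrences

"tall tall" (3 vs 1)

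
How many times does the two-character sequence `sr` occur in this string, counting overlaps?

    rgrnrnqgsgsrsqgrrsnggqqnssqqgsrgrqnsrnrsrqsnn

Sliding a length-2 window over the 45 characters (44 positions):
  position 11–12: sr
  position 30–31: sr
  position 36–37: sr
  position 40–41: sr

4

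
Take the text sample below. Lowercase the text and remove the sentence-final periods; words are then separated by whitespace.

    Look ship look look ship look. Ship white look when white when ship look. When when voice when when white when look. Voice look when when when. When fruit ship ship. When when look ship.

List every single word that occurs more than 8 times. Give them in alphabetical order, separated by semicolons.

look; when

Unigram counts meeting the condition (more than 8 times):
  look: 9
  when: 13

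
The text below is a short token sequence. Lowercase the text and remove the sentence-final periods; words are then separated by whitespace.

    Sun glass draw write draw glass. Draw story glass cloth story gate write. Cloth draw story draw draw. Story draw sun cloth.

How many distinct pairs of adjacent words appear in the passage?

17

22 tokens → 21 bigram windows in total.
Repeated bigrams (each contributes count−1 duplicates):
  draw story: 3
  glass draw: 2
  story draw: 2
4 duplicate windows → 21 − 4 = 17 distinct.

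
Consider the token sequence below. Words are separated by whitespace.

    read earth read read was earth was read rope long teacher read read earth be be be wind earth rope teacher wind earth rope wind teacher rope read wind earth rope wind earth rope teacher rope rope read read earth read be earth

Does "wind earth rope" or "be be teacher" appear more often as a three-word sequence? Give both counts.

"wind earth rope" (4 vs 0)

"wind earth rope": 4 occurrences
"be be teacher": 0 occurrences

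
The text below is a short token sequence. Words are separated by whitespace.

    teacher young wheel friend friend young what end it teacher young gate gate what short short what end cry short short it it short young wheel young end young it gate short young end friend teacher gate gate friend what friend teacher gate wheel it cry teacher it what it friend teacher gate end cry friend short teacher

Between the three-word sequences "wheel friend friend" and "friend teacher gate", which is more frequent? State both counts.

"friend teacher gate" (3 vs 1)

"wheel friend friend": 1 occurrence
"friend teacher gate": 3 occurrences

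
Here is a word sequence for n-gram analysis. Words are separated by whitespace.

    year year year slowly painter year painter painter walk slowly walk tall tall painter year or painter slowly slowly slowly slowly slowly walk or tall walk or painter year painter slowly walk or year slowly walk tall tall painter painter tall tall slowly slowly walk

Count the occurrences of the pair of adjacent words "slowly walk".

5

Scanning the 44 overlapping bigram windows for "slowly walk":
  position 10–11: slowly walk
  position 22–23: slowly walk
  position 31–32: slowly walk
  position 35–36: slowly walk
  position 44–45: slowly walk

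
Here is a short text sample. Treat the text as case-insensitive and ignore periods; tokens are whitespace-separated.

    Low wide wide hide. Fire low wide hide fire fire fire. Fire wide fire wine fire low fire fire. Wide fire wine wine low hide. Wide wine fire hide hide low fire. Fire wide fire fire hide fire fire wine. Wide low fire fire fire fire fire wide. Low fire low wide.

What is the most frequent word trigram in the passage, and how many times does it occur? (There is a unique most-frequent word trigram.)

"fire fire fire", 5 times

Trigram frequencies (highest first):
  fire fire fire: 5
  fire fire wide: 4
  fire wide fire: 3
  low fire fire: 3
  wide hide fire: 2
  fire low wide: 2
  … (28 more, each ≤ 2)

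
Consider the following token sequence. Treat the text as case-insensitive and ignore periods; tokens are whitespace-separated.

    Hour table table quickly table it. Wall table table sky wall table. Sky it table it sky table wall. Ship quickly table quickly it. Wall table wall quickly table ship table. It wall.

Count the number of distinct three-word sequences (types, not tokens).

33 tokens → 31 trigram windows in total.
Repeated trigrams (each contributes count−1 duplicates):
  it wall table: 2
  table it wall: 2
2 duplicate windows → 31 − 2 = 29 distinct.

29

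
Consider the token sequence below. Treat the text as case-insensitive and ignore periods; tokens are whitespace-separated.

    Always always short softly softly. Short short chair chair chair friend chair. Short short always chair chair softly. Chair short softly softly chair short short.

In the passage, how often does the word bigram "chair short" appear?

Scanning the 24 overlapping bigram windows for "chair short":
  position 12–13: chair short
  position 19–20: chair short
  position 23–24: chair short

3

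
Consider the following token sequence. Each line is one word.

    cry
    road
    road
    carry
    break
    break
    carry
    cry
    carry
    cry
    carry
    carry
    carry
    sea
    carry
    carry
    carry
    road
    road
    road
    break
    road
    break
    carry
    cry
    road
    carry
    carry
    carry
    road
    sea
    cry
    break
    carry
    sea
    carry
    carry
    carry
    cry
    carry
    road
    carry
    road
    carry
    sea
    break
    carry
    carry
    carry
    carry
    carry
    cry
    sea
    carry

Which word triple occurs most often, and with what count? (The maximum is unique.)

"carry carry carry", 7 times

Trigram frequencies (highest first):
  carry carry carry: 7
  carry cry carry: 3
  break carry cry: 2
  carry sea carry: 2
  sea carry carry: 2
  carry carry road: 2
  … (32 more, each ≤ 2)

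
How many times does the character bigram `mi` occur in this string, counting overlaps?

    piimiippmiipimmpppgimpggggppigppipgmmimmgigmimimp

5

Sliding a length-2 window over the 49 characters (48 positions):
  position 4–5: mi
  position 9–10: mi
  position 37–38: mi
  position 44–45: mi
  position 46–47: mi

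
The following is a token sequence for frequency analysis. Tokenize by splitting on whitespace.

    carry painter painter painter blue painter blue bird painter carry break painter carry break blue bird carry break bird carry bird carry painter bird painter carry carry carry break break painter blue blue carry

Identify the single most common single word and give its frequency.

Unigram frequencies (highest first):
  carry: 10
  painter: 9
  blue: 5
  bird: 5
  break: 5

"carry", 10 times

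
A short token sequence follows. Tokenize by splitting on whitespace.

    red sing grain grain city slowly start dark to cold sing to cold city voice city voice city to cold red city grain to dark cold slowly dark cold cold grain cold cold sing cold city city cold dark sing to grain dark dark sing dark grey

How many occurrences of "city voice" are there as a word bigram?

2

Scanning the 46 overlapping bigram windows for "city voice":
  position 14–15: city voice
  position 16–17: city voice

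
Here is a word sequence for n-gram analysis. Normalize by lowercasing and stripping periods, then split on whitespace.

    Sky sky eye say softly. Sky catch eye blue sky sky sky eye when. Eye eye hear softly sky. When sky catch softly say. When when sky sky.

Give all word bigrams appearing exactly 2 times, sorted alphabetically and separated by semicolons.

Bigram counts meeting the condition (exactly 2 times):
  sky catch: 2
  sky eye: 2
  softly sky: 2
  when sky: 2

sky catch; sky eye; softly sky; when sky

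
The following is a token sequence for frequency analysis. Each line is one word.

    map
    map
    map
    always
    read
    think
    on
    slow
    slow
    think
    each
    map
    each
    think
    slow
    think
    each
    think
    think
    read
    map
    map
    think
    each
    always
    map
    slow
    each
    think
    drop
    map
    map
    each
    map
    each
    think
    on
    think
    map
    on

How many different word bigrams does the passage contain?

26

40 tokens → 39 bigram windows in total.
Repeated bigrams (each contributes count−1 duplicates):
  each think: 4
  map map: 4
  map each: 3
  think each: 3
  each map: 2
  slow think: 2
  think on: 2
13 duplicate windows → 39 − 13 = 26 distinct.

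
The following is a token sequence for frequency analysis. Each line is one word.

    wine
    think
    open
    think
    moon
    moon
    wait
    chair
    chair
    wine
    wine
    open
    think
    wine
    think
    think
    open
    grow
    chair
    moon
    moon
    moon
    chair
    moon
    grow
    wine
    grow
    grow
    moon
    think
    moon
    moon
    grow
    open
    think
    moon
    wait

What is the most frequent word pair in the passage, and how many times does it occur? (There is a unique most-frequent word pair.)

"moon moon", 4 times

Bigram frequencies (highest first):
  moon moon: 4
  open think: 3
  think moon: 3
  wine think: 2
  think open: 2
  moon wait: 2
  … (18 more, each ≤ 2)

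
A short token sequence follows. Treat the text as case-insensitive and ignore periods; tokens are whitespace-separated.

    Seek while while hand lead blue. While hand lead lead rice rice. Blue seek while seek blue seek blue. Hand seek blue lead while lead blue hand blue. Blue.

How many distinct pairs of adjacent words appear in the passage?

29 tokens → 28 bigram windows in total.
Repeated bigrams (each contributes count−1 duplicates):
  seek blue: 3
  blue hand: 2
  blue seek: 2
  hand lead: 2
  lead blue: 2
  seek while: 2
  while hand: 2
8 duplicate windows → 28 − 8 = 20 distinct.

20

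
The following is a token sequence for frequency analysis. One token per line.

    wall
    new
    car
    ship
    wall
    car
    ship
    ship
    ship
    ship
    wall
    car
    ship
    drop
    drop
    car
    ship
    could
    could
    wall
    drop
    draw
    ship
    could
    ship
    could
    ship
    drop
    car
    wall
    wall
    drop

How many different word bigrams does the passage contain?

32 tokens → 31 bigram windows in total.
Repeated bigrams (each contributes count−1 duplicates):
  car ship: 4
  ship could: 3
  ship ship: 3
  could ship: 2
  drop car: 2
  ship drop: 2
  ship wall: 2
  wall car: 2
  … (1 more repeated)
13 duplicate windows → 31 − 13 = 18 distinct.

18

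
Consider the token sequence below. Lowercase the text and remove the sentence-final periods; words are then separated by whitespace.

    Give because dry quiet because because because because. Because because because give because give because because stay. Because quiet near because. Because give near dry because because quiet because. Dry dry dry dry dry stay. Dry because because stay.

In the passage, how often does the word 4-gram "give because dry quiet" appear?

1

Scanning the 36 overlapping 4-gram windows for "give because dry quiet":
  position 1–4: give because dry quiet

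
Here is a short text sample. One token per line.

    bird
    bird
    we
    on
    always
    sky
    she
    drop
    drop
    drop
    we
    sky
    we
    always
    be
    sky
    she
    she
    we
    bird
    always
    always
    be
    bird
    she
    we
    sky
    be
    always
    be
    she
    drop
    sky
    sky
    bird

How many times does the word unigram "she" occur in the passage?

Scanning the 35 tokens for "she":
  position 7: she
  position 17: she
  position 18: she
  position 25: she
  position 31: she

5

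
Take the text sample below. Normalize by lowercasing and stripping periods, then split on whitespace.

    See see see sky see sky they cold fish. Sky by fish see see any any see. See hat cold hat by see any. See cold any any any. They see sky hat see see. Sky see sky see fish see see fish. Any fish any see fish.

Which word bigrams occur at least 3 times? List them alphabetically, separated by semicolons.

any any; any see; see fish; see see; see sky; sky see

Bigram counts meeting the condition (at least 3 times):
  any any: 3
  any see: 3
  see fish: 3
  see see: 6
  see sky: 5
  sky see: 3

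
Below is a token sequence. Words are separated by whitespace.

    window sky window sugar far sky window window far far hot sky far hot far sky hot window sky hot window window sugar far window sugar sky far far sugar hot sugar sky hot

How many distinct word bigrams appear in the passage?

19

34 tokens → 33 bigram windows in total.
Repeated bigrams (each contributes count−1 duplicates):
  sky hot: 3
  window sugar: 3
  far far: 2
  far hot: 2
  far sky: 2
  hot window: 2
  sky far: 2
  sky window: 2
  … (4 more repeated)
14 duplicate windows → 33 − 14 = 19 distinct.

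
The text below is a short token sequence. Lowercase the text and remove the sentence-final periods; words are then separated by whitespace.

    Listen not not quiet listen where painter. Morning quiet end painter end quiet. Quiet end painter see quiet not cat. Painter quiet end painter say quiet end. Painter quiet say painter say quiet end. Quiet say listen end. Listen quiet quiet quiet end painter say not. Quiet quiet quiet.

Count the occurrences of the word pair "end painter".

5

Scanning the 48 overlapping bigram windows for "end painter":
  position 10–11: end painter
  position 15–16: end painter
  position 23–24: end painter
  position 27–28: end painter
  position 43–44: end painter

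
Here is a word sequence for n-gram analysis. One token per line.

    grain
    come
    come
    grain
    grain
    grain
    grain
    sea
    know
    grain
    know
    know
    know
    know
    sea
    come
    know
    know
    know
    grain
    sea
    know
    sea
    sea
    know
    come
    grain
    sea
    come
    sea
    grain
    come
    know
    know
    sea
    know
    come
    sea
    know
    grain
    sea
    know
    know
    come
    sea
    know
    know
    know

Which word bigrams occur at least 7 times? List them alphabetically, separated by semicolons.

know know; sea know

Bigram counts meeting the condition (at least 7 times):
  know know: 9
  sea know: 7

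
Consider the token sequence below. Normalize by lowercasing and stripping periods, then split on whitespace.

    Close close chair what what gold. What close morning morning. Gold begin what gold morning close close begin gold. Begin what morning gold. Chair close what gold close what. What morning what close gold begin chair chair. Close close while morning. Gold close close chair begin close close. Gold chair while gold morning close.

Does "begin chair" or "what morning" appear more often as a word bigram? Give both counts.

"begin chair": 1 occurrence
"what morning": 2 occurrences

"what morning" (2 vs 1)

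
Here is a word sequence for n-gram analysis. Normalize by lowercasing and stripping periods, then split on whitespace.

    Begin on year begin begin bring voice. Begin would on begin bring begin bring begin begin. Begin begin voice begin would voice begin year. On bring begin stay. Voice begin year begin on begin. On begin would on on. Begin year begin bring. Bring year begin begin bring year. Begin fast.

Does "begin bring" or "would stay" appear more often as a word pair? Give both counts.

"begin bring" (5 vs 0)

"begin bring": 5 occurrences
"would stay": 0 occurrences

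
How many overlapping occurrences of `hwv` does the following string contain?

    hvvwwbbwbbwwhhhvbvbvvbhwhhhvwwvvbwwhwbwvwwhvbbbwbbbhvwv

0

Sliding a length-3 window over the 55 characters (53 positions):
  (no match at any position)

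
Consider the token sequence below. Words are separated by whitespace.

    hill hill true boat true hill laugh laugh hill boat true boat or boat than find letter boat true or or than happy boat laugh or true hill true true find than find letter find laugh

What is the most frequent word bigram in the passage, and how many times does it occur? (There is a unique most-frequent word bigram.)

Bigram frequencies (highest first):
  boat true: 3
  hill true: 2
  true boat: 2
  true hill: 2
  than find: 2
  find letter: 2
  … (22 more, each ≤ 1)

"boat true", 3 times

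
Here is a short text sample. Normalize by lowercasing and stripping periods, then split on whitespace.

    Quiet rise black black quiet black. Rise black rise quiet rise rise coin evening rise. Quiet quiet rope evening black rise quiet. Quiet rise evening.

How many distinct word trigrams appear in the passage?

25 tokens → 23 trigram windows in total.
Repeated trigrams (each contributes count−1 duplicates):
  black rise quiet: 2
  rise quiet quiet: 2
2 duplicate windows → 23 − 2 = 21 distinct.

21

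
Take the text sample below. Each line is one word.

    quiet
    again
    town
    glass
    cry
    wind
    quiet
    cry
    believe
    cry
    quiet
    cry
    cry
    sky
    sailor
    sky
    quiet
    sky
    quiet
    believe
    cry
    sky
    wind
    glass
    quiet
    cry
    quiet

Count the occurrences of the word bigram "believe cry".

Scanning the 26 overlapping bigram windows for "believe cry":
  position 9–10: believe cry
  position 20–21: believe cry

2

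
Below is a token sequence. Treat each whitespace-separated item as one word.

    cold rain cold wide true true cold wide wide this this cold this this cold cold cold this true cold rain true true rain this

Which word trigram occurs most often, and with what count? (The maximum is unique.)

"this this cold", 2 times

Trigram frequencies (highest first):
  this this cold: 2
  cold rain cold: 1
  rain cold wide: 1
  cold wide true: 1
  wide true true: 1
  true true cold: 1
  … (16 more, each ≤ 1)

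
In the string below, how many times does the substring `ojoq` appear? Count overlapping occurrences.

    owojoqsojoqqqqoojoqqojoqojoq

5

Sliding a length-4 window over the 28 characters (25 positions):
  position 3–6: ojoq
  position 8–11: ojoq
  position 16–19: ojoq
  position 21–24: ojoq
  position 25–28: ojoq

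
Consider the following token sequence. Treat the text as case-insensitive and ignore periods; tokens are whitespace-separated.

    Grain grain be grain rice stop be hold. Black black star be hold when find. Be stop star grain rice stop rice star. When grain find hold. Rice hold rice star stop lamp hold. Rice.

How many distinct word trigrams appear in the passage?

35 tokens → 33 trigram windows in total.
Repeated trigrams (each contributes count−1 duplicates):
  grain rice stop: 2
1 duplicate windows → 33 − 1 = 32 distinct.

32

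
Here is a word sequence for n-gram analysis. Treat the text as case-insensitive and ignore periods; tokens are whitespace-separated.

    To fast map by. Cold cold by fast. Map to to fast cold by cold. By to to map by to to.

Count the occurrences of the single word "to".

Scanning the 22 tokens for "to":
  position 1: to
  position 10: to
  position 11: to
  position 17: to
  position 18: to
  position 21: to
  position 22: to

7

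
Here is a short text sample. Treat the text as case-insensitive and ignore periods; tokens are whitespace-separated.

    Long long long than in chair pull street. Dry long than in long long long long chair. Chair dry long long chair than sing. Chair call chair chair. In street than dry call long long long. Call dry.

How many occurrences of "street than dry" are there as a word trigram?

Scanning the 36 overlapping trigram windows for "street than dry":
  position 30–32: street than dry

1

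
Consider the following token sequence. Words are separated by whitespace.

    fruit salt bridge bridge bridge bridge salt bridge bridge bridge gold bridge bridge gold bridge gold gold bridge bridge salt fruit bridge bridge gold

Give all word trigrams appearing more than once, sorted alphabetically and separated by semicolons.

Trigram counts meeting the condition (more than once):
  bridge bridge bridge: 3
  bridge bridge gold: 3
  bridge bridge salt: 2
  bridge gold bridge: 2
  gold bridge bridge: 2
  salt bridge bridge: 2

bridge bridge bridge; bridge bridge gold; bridge bridge salt; bridge gold bridge; gold bridge bridge; salt bridge bridge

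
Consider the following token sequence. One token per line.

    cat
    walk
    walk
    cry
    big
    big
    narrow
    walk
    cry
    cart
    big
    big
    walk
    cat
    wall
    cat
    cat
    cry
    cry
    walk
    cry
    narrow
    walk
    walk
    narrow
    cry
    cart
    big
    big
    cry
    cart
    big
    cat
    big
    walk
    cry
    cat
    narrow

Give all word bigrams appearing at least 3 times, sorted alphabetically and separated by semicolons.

big big; cart big; cry cart; walk cry

Bigram counts meeting the condition (at least 3 times):
  big big: 3
  cart big: 3
  cry cart: 3
  walk cry: 4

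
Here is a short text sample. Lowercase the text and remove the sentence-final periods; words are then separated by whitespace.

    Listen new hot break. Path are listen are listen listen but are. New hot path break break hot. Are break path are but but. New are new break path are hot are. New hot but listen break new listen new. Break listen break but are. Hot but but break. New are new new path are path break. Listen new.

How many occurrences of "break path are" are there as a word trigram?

3

Scanning the 57 overlapping trigram windows for "break path are":
  position 4–6: break path are
  position 20–22: break path are
  position 28–30: break path are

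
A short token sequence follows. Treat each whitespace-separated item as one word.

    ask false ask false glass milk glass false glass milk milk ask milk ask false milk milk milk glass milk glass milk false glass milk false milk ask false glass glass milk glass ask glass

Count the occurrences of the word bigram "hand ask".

Scanning the 34 overlapping bigram windows for "hand ask":
  (none found)

0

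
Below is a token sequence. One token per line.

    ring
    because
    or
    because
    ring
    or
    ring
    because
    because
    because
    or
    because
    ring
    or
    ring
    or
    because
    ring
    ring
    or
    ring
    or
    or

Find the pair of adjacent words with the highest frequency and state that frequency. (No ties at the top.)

"ring or", 5 times

Bigram frequencies (highest first):
  ring or: 5
  or because: 3
  because ring: 3
  or ring: 3
  ring because: 2
  because or: 2
  … (3 more, each ≤ 2)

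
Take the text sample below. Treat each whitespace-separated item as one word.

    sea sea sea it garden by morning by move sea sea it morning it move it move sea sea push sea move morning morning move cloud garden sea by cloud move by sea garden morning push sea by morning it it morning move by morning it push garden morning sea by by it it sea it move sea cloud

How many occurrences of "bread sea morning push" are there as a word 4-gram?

0

Scanning the 56 overlapping 4-gram windows for "bread sea morning push":
  (none found)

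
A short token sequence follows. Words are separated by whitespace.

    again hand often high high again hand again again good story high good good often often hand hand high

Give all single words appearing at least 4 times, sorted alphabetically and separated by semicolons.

again; hand; high

Unigram counts meeting the condition (at least 4 times):
  again: 4
  hand: 4
  high: 4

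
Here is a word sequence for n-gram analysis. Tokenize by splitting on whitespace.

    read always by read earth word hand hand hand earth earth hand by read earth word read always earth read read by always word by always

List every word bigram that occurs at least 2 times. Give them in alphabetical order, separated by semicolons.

by always; by read; earth word; hand hand; read always; read earth

Bigram counts meeting the condition (at least 2 times):
  by always: 2
  by read: 2
  earth word: 2
  hand hand: 2
  read always: 2
  read earth: 2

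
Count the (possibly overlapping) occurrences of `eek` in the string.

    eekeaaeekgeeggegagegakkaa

2

Sliding a length-3 window over the 25 characters (23 positions):
  position 1–3: eek
  position 7–9: eek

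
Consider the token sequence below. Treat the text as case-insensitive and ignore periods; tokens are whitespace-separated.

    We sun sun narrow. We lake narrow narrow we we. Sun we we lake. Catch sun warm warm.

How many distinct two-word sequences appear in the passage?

18 tokens → 17 bigram windows in total.
Repeated bigrams (each contributes count−1 duplicates):
  narrow we: 2
  we lake: 2
  we sun: 2
  we we: 2
4 duplicate windows → 17 − 4 = 13 distinct.

13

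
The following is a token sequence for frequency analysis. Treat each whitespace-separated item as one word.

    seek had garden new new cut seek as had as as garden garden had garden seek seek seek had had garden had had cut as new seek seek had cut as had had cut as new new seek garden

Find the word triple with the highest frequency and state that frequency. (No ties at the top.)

Trigram frequencies (highest first):
  had cut as: 3
  seek seek had: 2
  had had cut: 2
  cut as new: 2
  seek had garden: 1
  had garden new: 1
  … (26 more, each ≤ 1)

"had cut as", 3 times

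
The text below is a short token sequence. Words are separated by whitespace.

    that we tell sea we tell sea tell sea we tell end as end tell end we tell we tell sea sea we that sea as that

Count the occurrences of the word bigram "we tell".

Scanning the 26 overlapping bigram windows for "we tell":
  position 2–3: we tell
  position 5–6: we tell
  position 10–11: we tell
  position 17–18: we tell
  position 19–20: we tell

5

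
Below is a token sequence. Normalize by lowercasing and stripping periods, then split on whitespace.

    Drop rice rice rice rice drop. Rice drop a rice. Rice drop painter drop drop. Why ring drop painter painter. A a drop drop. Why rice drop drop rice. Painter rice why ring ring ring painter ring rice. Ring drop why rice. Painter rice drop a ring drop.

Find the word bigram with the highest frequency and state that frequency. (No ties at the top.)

Bigram frequencies (highest first):
  rice drop: 5
  rice rice: 4
  drop rice: 3
  drop drop: 3
  drop why: 3
  ring drop: 3
  … (19 more, each ≤ 2)

"rice drop", 5 times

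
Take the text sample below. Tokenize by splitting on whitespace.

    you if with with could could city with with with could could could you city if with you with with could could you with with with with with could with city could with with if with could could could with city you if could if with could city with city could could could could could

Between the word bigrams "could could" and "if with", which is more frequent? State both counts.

"could could" (10 vs 4)

"could could": 10 occurrences
"if with": 4 occurrences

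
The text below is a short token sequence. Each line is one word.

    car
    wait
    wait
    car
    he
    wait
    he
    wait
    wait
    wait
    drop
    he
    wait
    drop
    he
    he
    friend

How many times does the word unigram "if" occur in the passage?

0

Scanning the 17 tokens for "if":
  (none found)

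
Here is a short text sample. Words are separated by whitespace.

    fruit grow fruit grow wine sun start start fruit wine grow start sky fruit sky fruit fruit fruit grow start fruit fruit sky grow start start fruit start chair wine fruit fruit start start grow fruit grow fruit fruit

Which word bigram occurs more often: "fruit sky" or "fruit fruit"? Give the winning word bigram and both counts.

"fruit fruit" (5 vs 2)

"fruit sky": 2 occurrences
"fruit fruit": 5 occurrences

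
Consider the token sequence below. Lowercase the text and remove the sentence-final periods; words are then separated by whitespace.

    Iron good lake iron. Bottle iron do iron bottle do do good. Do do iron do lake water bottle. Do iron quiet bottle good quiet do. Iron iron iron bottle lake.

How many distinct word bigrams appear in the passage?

21

31 tokens → 30 bigram windows in total.
Repeated bigrams (each contributes count−1 duplicates):
  do iron: 4
  iron bottle: 3
  bottle do: 2
  do do: 2
  iron do: 2
  iron iron: 2
9 duplicate windows → 30 − 9 = 21 distinct.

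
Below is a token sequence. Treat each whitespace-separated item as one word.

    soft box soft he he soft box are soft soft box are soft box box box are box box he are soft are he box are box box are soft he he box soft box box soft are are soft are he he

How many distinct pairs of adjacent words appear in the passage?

43 tokens → 42 bigram windows in total.
Repeated bigrams (each contributes count−1 duplicates):
  are soft: 5
  box are: 5
  box box: 5
  soft box: 5
  box soft: 3
  he he: 3
  soft are: 3
  are box: 2
  … (3 more repeated)
26 duplicate windows → 42 − 26 = 16 distinct.

16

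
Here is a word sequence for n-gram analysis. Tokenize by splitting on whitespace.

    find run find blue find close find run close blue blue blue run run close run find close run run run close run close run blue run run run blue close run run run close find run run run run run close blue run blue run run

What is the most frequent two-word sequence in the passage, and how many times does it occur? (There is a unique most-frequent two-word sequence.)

"run run", 12 times

Bigram frequencies (highest first):
  run run: 12
  run close: 6
  close run: 5
  blue run: 4
  find run: 3
  run blue: 3
  … (8 more, each ≤ 2)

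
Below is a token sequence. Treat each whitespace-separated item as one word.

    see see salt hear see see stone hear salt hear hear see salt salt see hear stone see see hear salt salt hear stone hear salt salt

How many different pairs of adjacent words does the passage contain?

27 tokens → 26 bigram windows in total.
Repeated bigrams (each contributes count−1 duplicates):
  hear salt: 3
  salt hear: 3
  salt salt: 3
  see see: 3
  hear see: 2
  hear stone: 2
  see hear: 2
  see salt: 2
  … (1 more repeated)
13 duplicate windows → 26 − 13 = 13 distinct.

13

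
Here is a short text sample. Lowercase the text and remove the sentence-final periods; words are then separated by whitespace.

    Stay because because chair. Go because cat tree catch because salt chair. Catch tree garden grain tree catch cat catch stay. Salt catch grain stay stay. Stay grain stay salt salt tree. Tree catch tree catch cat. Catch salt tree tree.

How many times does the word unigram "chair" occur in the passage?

2

Scanning the 41 tokens for "chair":
  position 4: chair
  position 12: chair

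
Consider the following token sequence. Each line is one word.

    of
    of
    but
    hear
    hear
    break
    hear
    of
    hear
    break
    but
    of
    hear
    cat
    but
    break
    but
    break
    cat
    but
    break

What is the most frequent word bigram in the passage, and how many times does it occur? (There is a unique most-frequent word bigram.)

"but break", 3 times

Bigram frequencies (highest first):
  but break: 3
  hear break: 2
  of hear: 2
  break but: 2
  cat but: 2
  of of: 1
  … (8 more, each ≤ 1)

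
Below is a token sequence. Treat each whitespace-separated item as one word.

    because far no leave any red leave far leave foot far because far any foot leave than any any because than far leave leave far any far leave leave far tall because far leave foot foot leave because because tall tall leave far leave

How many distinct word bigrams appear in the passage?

30

44 tokens → 43 bigram windows in total.
Repeated bigrams (each contributes count−1 duplicates):
  far leave: 5
  leave far: 4
  because far: 3
  far any: 2
  foot leave: 2
  leave foot: 2
  leave leave: 2
13 duplicate windows → 43 − 13 = 30 distinct.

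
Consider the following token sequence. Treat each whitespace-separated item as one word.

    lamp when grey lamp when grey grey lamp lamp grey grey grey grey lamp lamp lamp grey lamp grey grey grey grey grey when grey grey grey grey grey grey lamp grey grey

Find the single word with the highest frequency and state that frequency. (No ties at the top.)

"grey", 21 times

Unigram frequencies (highest first):
  grey: 21
  lamp: 9
  when: 3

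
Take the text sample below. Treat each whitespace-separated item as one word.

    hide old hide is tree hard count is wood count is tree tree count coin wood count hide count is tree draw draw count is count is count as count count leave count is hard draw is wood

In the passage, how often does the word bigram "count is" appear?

6

Scanning the 37 overlapping bigram windows for "count is":
  position 7–8: count is
  position 10–11: count is
  position 19–20: count is
  position 24–25: count is
  position 26–27: count is
  position 33–34: count is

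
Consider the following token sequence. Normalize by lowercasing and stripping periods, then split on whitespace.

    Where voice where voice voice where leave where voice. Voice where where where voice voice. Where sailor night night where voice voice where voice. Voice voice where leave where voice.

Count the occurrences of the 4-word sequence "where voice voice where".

Scanning the 27 overlapping 4-gram windows for "where voice voice where":
  position 3–6: where voice voice where
  position 8–11: where voice voice where
  position 13–16: where voice voice where
  position 20–23: where voice voice where

4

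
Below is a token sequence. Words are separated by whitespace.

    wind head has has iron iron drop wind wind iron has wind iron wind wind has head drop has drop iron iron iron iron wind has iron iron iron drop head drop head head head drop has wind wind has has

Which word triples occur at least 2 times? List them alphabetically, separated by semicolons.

Trigram counts meeting the condition (at least 2 times):
  has iron iron: 2
  head drop has: 2
  iron iron drop: 2
  iron iron iron: 3
  wind wind has: 2

has iron iron; head drop has; iron iron drop; iron iron iron; wind wind has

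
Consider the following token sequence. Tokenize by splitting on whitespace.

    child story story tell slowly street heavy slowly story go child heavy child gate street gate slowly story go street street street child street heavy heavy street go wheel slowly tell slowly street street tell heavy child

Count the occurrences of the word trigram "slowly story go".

Scanning the 35 overlapping trigram windows for "slowly story go":
  position 8–10: slowly story go
  position 17–19: slowly story go

2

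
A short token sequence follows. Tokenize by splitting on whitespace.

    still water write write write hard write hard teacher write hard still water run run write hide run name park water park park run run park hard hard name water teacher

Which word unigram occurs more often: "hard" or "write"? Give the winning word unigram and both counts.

"hard": 5 occurrences
"write": 6 occurrences

"write" (6 vs 5)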